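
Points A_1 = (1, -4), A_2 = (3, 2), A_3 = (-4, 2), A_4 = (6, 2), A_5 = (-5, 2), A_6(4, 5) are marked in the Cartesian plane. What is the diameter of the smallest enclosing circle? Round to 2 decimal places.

By Welzl's lemma the MEC is supported by two points (diametrically opposite) or three points (on a circumcircle).
The minimum enclosing circle is determined by three boundary points: A_1, A_4, A_5.
Their circumcentre is (0.5, 1.5) with r² = 30.5.
The farthest remaining point A_6 is at distance² 24.5 ≤ 30.5.
Diameter = 2r = 2√(30.5) ≈ 11.05.

11.05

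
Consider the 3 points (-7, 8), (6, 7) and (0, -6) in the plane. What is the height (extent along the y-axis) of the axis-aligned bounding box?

max y = 8, min y = -6, so height = 14.

14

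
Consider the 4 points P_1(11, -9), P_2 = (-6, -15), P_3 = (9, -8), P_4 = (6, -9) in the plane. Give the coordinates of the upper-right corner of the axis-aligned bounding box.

x-range [-6, 11], y-range [-15, -8].
The upper-right corner is (11, -8).

(11, -8)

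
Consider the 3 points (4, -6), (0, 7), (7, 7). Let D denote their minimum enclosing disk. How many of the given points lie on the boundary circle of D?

3

Call the three points A, B, C in the order given.
Side lengths²: AB² = 185, AC² = 178, BC² = 49.
Since AB² = 185 < 178 + 49 = 227, the triangle is acute, so the smallest enclosing circle is the circumcircle.
Circumcentre = (3.5, 25/26), r² = 16465/338.
The points at distance exactly r from the centre are (4, -6), (0, 7), (7, 7) — 3 points.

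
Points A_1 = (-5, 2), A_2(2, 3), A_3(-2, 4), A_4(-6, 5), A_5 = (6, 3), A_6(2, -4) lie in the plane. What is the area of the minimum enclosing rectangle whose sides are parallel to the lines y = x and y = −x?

102

In coordinates u = x + y, v = x − y the rectangle is axis-aligned; the map (x,y)→(u,v) scales areas by 2.
u-values: -3, 5, 2, -1, 9, -2; range = 9 − (-3) = 12.
v-values: -7, -1, -6, -11, 3, 6; range = 6 − (-11) = 17.
Area = (12 × 17) / 2 = 102.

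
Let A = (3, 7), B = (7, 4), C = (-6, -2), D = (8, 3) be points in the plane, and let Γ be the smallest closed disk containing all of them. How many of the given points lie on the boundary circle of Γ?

2

The minimum enclosing circle of a finite set is fixed by two of the points (as a diameter) or three (as a circumcircle).
The farthest pair is C–D with squared distance 221. The circle on this segment as diameter has centre (1, 0.5) and r² = 221/4 = 55.25.
Check A: distance² to centre = 46.25 ≤ 55.25, so it lies inside.
All remaining points lie in this disk, and no smaller disk contains both endpoints, so this is the minimum enclosing circle.
The points at distance exactly r from the centre are C, D — 2 points.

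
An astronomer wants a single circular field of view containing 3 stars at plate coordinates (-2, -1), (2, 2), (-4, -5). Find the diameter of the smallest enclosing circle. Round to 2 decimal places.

9.22

Call the three points A, B, C in the order given.
Side lengths²: AB² = 25, AC² = 20, BC² = 85.
Since BC² = 85 ≥ 25 + 20 = 45, the angle opposite BC is not acute, so the smallest enclosing circle has BC as diameter.
Centre = midpoint of BC = (-1, -1.5), r² = 85/4 = 21.25.
Diameter = 2r = 2√(21.25) ≈ 9.22.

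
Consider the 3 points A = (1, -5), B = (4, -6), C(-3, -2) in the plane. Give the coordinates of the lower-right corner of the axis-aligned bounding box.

(4, -6)

x-range [-3, 4], y-range [-6, -2].
The lower-right corner is (4, -6).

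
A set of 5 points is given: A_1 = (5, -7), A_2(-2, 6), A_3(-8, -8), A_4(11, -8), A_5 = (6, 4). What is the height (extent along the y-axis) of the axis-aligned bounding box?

14

max y = 6, min y = -8, so height = 14.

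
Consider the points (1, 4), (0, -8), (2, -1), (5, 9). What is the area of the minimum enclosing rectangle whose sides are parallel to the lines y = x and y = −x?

In coordinates u = x + y, v = x − y the rectangle is axis-aligned; the map (x,y)→(u,v) scales areas by 2.
u-values: 5, -8, 1, 14; range = 14 − (-8) = 22.
v-values: -3, 8, 3, -4; range = 8 − (-4) = 12.
Area = (22 × 12) / 2 = 132.

132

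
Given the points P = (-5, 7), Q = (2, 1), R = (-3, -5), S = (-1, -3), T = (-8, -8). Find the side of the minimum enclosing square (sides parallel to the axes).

15

The bounding box has width 10 and height 15.
An axis-aligned square enclosing the set must have side ≥ max(width, height).
So the minimum side is max(10, 15) = 15.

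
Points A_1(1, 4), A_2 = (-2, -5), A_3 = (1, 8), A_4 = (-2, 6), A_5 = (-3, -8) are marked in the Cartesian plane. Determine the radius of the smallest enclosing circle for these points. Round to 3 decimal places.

By Welzl's lemma the MEC is supported by two points (diametrically opposite) or three points (on a circumcircle).
The farthest pair is A_3–A_5 with squared distance 272. The circle on this segment as diameter has centre (-1, 0) and r² = 272/4 = 68.
Check A_1: distance² to centre = 20 ≤ 68, so it lies inside.
All remaining points lie in this disk, and no smaller disk contains both endpoints, so this is the minimum enclosing circle.
r = √68 ≈ 8.246.

8.246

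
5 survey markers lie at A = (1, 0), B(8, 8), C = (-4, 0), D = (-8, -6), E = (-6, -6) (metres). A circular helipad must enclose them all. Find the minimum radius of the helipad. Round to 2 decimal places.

10.63

A smallest enclosing disk is always determined by at most three of the input points on its boundary.
The farthest pair is B–D with squared distance 452. The circle on this segment as diameter has centre (0, 1) and r² = 452/4 = 113.
Check A: distance² to centre = 2 ≤ 113, so it lies inside.
All remaining points lie in this disk, and no smaller disk contains both endpoints, so this is the minimum enclosing circle.
r = √113 ≈ 10.63.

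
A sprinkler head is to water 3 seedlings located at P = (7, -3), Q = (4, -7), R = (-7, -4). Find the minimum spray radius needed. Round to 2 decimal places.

7.02

Side lengths²: PQ² = 25, PR² = 197, QR² = 130.
Since PR² = 197 ≥ 130 + 25 = 155, the angle opposite PR is not acute, so the smallest enclosing circle has PR as diameter.
Centre = midpoint of PR = (0, -3.5), r² = 197/4 = 49.25.
r = √(49.25) ≈ 7.02.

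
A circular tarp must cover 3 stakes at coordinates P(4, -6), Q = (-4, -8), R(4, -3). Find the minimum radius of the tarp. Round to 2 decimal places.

4.72

Side lengths²: PQ² = 68, PR² = 9, QR² = 89.
Since QR² = 89 ≥ 68 + 9 = 77, the angle opposite QR is not acute, so the smallest enclosing circle has QR as diameter.
Centre = midpoint of QR = (0, -5.5), r² = 89/4 = 22.25.
r = √(22.25) ≈ 4.72.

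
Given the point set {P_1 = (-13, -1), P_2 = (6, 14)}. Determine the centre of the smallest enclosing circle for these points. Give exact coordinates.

(-3.5, 6.5)

The smallest circle enclosing two points has them as diameter endpoints.
Centre = midpoint = (-3.5, 6.5); r² = |P_1P_2|²/4 = 586/4 = 146.5.
Centre = (-3.5, 6.5).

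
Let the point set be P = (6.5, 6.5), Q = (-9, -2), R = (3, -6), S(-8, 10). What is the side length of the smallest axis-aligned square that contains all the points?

16

The bounding box has width 15.5 and height 16.
An axis-aligned square enclosing the set must have side ≥ max(width, height).
So the minimum side is max(15.5, 16) = 16.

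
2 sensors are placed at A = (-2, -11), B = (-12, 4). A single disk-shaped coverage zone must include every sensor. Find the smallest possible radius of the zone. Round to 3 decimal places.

The smallest circle enclosing two points has them as diameter endpoints.
Centre = midpoint = (-7, -3.5); r² = |AB|²/4 = 325/4 = 81.25.
r = √(81.25) ≈ 9.014.

9.014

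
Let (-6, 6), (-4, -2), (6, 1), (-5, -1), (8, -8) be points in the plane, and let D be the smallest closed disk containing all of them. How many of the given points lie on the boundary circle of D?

2

A smallest enclosing disk is always determined by at most three of the input points on its boundary.
The farthest pair is (-6, 6)–(8, -8) with squared distance 392. The circle on this segment as diameter has centre (1, -1) and r² = 392/4 = 98.
Check (-4, -2): distance² to centre = 26 ≤ 98, so it lies inside.
All remaining points lie in this disk, and no smaller disk contains both endpoints, so this is the minimum enclosing circle.
The points at distance exactly r from the centre are (-6, 6), (8, -8) — 2 points.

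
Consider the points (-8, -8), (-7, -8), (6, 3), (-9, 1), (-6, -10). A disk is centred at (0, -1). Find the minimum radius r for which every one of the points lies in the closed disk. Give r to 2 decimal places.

10.82

The required radius is the distance from (0, -1) to the farthest point.
Squared distances: 113, 98, 52, 85, 117.
Maximum is 117, attained at (-6, -10).
r = √117 ≈ 10.82.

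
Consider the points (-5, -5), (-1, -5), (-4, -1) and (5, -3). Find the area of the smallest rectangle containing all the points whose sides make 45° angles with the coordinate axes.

66

In coordinates u = x + y, v = x − y the rectangle is axis-aligned; the map (x,y)→(u,v) scales areas by 2.
u-values: -10, -6, -5, 2; range = 2 − (-10) = 12.
v-values: 0, 4, -3, 8; range = 8 − (-3) = 11.
Area = (12 × 11) / 2 = 66.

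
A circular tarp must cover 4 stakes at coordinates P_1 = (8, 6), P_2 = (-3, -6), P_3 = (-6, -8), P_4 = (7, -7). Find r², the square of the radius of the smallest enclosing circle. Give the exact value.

98

By Welzl's lemma the MEC is supported by two points (diametrically opposite) or three points (on a circumcircle).
The farthest pair is P_1–P_3 with squared distance 392. The circle on this segment as diameter has centre (1, -1) and r² = 392/4 = 98.
Check P_2: distance² to centre = 41 ≤ 98, so it lies inside.
All remaining points lie in this disk, and no smaller disk contains both endpoints, so this is the minimum enclosing circle.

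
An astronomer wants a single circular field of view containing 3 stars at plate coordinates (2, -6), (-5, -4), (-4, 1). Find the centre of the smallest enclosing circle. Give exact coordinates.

Call the three points A, B, C in the order given.
Side lengths²: AB² = 53, AC² = 85, BC² = 26.
Since AC² = 85 ≥ 53 + 26 = 79, the angle opposite AC is not acute, so the smallest enclosing circle has AC as diameter.
Centre = midpoint of AC = (-1, -2.5), r² = 85/4 = 21.25.
Centre = (-1, -2.5).

(-1, -2.5)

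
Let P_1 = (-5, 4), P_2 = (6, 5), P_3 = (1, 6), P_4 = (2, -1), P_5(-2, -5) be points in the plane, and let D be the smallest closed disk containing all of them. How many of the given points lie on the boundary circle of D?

The minimum enclosing circle of a finite set is fixed by two of the points (as a diameter) or three (as a circumcircle).
The minimum enclosing circle is determined by three boundary points: P_1, P_2, P_5.
Their circumcentre is (14/17, 16/17) with r² = 12505/289.
The farthest remaining point P_3 is at distance² 7405/289 ≤ 12505/289.
The points at distance exactly r from the centre are P_1, P_2, P_5 — 3 points.

3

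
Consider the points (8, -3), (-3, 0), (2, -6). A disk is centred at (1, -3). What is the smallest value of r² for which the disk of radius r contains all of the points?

49

The required radius is the distance from (1, -3) to the farthest point.
Squared distances: 49, 25, 10.
Maximum is 49, attained at (8, -3).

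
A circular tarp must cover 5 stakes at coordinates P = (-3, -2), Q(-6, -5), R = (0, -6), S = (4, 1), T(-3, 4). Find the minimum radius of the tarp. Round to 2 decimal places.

5.85

A smallest enclosing disk is always determined by at most three of the input points on its boundary.
The minimum enclosing circle is determined by three boundary points: Q, S, T.
Their circumcentre is (-1.25, -19/12) with r² = 2465/72.
The farthest remaining point R is at distance² 1517/72 ≤ 2465/72.
r = √(2465/72) ≈ 5.85.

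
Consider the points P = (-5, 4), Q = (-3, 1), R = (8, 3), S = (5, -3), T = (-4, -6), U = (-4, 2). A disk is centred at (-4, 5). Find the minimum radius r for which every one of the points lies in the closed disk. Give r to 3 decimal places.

12.166

The required radius is the distance from (-4, 5) to the farthest point.
Squared distances: 2, 17, 148, 145, 121, 9.
Maximum is 148, attained at R.
r = √148 ≈ 12.166.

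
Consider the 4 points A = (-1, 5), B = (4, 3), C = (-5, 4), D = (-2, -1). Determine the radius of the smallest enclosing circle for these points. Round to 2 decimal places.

4.53

The minimum enclosing circle is determined by three boundary points: B, C, D.
Their circumcentre is (-11/21, 23/7) with r² = 9061/441.
The farthest remaining point A is at distance² 1396/441 ≤ 9061/441.
r = √(9061/441) ≈ 4.53.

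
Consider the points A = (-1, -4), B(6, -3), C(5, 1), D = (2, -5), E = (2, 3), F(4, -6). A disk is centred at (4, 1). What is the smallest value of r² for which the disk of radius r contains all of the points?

50

The required radius is the distance from (4, 1) to the farthest point.
Squared distances: 50, 20, 1, 40, 8, 49.
Maximum is 50, attained at A.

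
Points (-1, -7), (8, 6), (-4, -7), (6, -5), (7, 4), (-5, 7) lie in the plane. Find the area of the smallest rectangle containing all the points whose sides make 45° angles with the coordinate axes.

287.5

In coordinates u = x + y, v = x − y the rectangle is axis-aligned; the map (x,y)→(u,v) scales areas by 2.
u-values: -8, 14, -11, 1, 11, 2; range = 14 − (-11) = 25.
v-values: 6, 2, 3, 11, 3, -12; range = 11 − (-12) = 23.
Area = (25 × 23) / 2 = 287.5.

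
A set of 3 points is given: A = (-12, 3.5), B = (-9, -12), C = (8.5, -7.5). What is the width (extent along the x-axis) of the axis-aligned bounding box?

max x = 8.5, min x = -12, so width = 20.5.

20.5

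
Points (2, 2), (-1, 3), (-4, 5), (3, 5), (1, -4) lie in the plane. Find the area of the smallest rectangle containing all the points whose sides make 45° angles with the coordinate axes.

77

In coordinates u = x + y, v = x − y the rectangle is axis-aligned; the map (x,y)→(u,v) scales areas by 2.
u-values: 4, 2, 1, 8, -3; range = 8 − (-3) = 11.
v-values: 0, -4, -9, -2, 5; range = 5 − (-9) = 14.
Area = (11 × 14) / 2 = 77.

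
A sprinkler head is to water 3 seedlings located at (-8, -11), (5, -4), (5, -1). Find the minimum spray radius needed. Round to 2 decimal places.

Call the three points A, B, C in the order given.
Side lengths²: AB² = 218, AC² = 269, BC² = 9.
Since AC² = 269 ≥ 218 + 9 = 227, the angle opposite AC is not acute, so the smallest enclosing circle has AC as diameter.
Centre = midpoint of AC = (-1.5, -6), r² = 269/4 = 67.25.
r = √(67.25) ≈ 8.20.

8.20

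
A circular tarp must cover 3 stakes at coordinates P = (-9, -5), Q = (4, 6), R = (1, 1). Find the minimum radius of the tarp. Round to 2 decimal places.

8.51

Side lengths²: PQ² = 290, PR² = 136, QR² = 34.
Since PQ² = 290 ≥ 136 + 34 = 170, the angle opposite PQ is not acute, so the smallest enclosing circle has PQ as diameter.
Centre = midpoint of PQ = (-2.5, 0.5), r² = 290/4 = 72.5.
r = √(72.5) ≈ 8.51.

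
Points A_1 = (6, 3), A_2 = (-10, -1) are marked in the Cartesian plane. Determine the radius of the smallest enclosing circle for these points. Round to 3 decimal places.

8.246

The smallest circle enclosing two points has them as diameter endpoints.
Centre = midpoint = (-2, 1); r² = |A_1A_2|²/4 = 272/4 = 68.
r = √68 ≈ 8.246.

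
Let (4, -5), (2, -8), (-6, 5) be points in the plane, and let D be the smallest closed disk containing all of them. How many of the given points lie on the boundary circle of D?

Call the three points A, B, C in the order given.
Side lengths²: AB² = 13, AC² = 200, BC² = 233.
Since BC² = 233 ≥ 200 + 13 = 213, the angle opposite BC is not acute, so the smallest enclosing circle has BC as diameter.
Centre = midpoint of BC = (-2, -1.5), r² = 233/4 = 58.25.
The points at distance exactly r from the centre are (2, -8), (-6, 5) — 2 points.

2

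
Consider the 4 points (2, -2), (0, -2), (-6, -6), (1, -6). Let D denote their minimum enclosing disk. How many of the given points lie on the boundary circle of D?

The minimum enclosing circle of a finite set is fixed by two of the points (as a diameter) or three (as a circumcircle).
The farthest pair is (2, -2)–(-6, -6) with squared distance 80. The circle on this segment as diameter has centre (-2, -4) and r² = 80/4 = 20.
Check (0, -2): distance² to centre = 8 ≤ 20, so it lies inside.
All remaining points lie in this disk, and no smaller disk contains both endpoints, so this is the minimum enclosing circle.
The points at distance exactly r from the centre are (2, -2), (-6, -6) — 2 points.

2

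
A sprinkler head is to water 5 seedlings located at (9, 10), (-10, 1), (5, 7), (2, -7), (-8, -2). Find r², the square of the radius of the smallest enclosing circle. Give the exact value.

A smallest enclosing disk is always determined by at most three of the input points on its boundary.
The minimum enclosing circle is determined by three boundary points: (9, 10), (-10, 1), (2, -7).
Their circumcentre is (0.4, 3.6) with r² = 114.92.
The farthest remaining point (-8, -2) is at distance² 101.92 ≤ 114.92.

114.92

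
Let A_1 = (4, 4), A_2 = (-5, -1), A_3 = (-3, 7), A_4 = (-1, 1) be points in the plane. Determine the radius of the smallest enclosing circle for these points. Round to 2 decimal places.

5.21

A smallest enclosing disk is always determined by at most three of the input points on its boundary.
The minimum enclosing circle is determined by three boundary points: A_1, A_2, A_3.
Their circumcentre is (-28/31, 69/31) with r² = 26129/961.
The farthest remaining point A_4 is at distance² 1453/961 ≤ 26129/961.
r = √(26129/961) ≈ 5.21.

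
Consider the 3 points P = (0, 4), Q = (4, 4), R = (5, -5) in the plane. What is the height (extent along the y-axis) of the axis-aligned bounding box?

9

max y = 4, min y = -5, so height = 9.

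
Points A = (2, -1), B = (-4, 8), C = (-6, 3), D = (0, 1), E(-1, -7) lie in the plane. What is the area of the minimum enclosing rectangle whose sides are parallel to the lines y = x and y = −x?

108

In coordinates u = x + y, v = x − y the rectangle is axis-aligned; the map (x,y)→(u,v) scales areas by 2.
u-values: 1, 4, -3, 1, -8; range = 4 − (-8) = 12.
v-values: 3, -12, -9, -1, 6; range = 6 − (-12) = 18.
Area = (12 × 18) / 2 = 108.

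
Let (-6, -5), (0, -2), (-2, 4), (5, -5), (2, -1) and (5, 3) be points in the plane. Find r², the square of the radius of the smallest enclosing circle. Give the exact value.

46.25

The farthest pair is (-6, -5)–(5, 3) with squared distance 185. The circle on this segment as diameter has centre (-0.5, -1) and r² = 185/4 = 46.25.
Check (0, -2): distance² to centre = 1.25 ≤ 46.25, so it lies inside.
All remaining points lie in this disk, and no smaller disk contains both endpoints, so this is the minimum enclosing circle.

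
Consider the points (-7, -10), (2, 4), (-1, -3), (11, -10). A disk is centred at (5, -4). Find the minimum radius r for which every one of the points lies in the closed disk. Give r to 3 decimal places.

The required radius is the distance from (5, -4) to the farthest point.
Squared distances: 180, 73, 37, 72.
Maximum is 180, attained at (-7, -10).
r = √180 ≈ 13.416.

13.416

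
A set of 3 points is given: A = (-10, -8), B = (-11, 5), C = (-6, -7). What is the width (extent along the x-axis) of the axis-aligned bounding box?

max x = -6, min x = -11, so width = 5.

5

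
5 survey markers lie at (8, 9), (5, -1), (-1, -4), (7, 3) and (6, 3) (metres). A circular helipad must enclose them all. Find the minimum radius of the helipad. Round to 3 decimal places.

7.906

The minimum enclosing circle of a finite set is fixed by two of the points (as a diameter) or three (as a circumcircle).
The farthest pair is (8, 9)–(-1, -4) with squared distance 250. The circle on this segment as diameter has centre (3.5, 2.5) and r² = 250/4 = 62.5.
Check (5, -1): distance² to centre = 14.5 ≤ 62.5, so it lies inside.
All remaining points lie in this disk, and no smaller disk contains both endpoints, so this is the minimum enclosing circle.
r = √(62.5) ≈ 7.906.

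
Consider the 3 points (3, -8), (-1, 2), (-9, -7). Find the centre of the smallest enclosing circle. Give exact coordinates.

Call the three points A, B, C in the order given.
Side lengths²: AB² = 116, AC² = 145, BC² = 145.
Since BC² = 145 < 145 + 116 = 261, the triangle is acute, so the smallest enclosing circle is the circumcircle.
Circumcentre = (-2.75, -4.5), r² = 45.3125.
Centre = (-2.75, -4.5).

(-2.75, -4.5)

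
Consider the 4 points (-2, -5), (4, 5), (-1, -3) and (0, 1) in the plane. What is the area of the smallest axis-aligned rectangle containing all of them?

x ranges over [-2, 4], width 6.
y ranges over [-5, 5], height 10.
Area = 6 × 10 = 60.

60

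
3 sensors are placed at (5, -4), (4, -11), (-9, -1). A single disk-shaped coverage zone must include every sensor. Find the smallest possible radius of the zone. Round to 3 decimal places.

Call the three points A, B, C in the order given.
Side lengths²: AB² = 50, AC² = 205, BC² = 269.
Since BC² = 269 ≥ 205 + 50 = 255, the angle opposite BC is not acute, so the smallest enclosing circle has BC as diameter.
Centre = midpoint of BC = (-2.5, -6), r² = 269/4 = 67.25.
r = √(67.25) ≈ 8.201.

8.201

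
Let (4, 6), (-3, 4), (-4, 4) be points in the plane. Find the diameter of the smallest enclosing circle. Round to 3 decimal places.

8.246

Call the three points A, B, C in the order given.
Side lengths²: AB² = 53, AC² = 68, BC² = 1.
Since AC² = 68 ≥ 53 + 1 = 54, the angle opposite AC is not acute, so the smallest enclosing circle has AC as diameter.
Centre = midpoint of AC = (0, 5), r² = 68/4 = 17.
Diameter = 2r = 2√17 ≈ 8.246.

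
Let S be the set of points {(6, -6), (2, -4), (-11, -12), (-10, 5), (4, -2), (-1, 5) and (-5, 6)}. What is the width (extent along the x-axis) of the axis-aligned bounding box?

17

max x = 6, min x = -11, so width = 17.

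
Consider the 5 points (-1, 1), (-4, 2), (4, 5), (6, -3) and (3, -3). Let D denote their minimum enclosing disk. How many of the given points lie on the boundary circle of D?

The minimum enclosing circle of a finite set is fixed by two of the points (as a diameter) or three (as a circumcircle).
The minimum enclosing circle is determined by three boundary points: (-4, 2), (4, 5), (6, -3).
Their circumcentre is (9/7, 1/14) with r² = 6205/196.
The farthest remaining point (3, -3) is at distance² 2425/196 ≤ 6205/196.
The points at distance exactly r from the centre are (-4, 2), (4, 5), (6, -3) — 3 points.

3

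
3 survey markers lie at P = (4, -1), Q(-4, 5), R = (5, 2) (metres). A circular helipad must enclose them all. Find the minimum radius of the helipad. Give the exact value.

Side lengths²: PQ² = 100, PR² = 10, QR² = 90.
Since PQ² = 100 ≥ 90 + 10 = 100, the angle opposite PQ is not acute, so the smallest enclosing circle has PQ as diameter.
Centre = midpoint of PQ = (0, 2), r² = 100/4 = 25.
r = √25 = 5.

5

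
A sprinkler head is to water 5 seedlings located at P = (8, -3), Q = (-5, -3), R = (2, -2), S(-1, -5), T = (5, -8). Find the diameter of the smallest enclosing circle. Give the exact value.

13

A smallest enclosing disk is always determined by at most three of the input points on its boundary.
The farthest pair is P–Q with squared distance 169. The circle on this segment as diameter has centre (1.5, -3) and r² = 169/4 = 42.25.
Check R: distance² to centre = 1.25 ≤ 42.25, so it lies inside.
All remaining points lie in this disk, and no smaller disk contains both endpoints, so this is the minimum enclosing circle.
Diameter = 2r = 2√(42.25) = 13.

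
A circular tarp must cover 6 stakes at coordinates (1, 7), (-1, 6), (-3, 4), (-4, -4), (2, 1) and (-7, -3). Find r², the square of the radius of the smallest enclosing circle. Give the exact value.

41

The farthest pair is (1, 7)–(-7, -3) with squared distance 164. The circle on this segment as diameter has centre (-3, 2) and r² = 164/4 = 41.
Check (-1, 6): distance² to centre = 20 ≤ 41, so it lies inside.
All remaining points lie in this disk, and no smaller disk contains both endpoints, so this is the minimum enclosing circle.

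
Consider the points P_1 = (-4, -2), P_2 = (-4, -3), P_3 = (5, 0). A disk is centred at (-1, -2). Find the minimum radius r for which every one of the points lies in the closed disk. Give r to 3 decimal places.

6.325

The required radius is the distance from (-1, -2) to the farthest point.
Squared distances: 9, 10, 40.
Maximum is 40, attained at P_3.
r = √40 ≈ 6.325.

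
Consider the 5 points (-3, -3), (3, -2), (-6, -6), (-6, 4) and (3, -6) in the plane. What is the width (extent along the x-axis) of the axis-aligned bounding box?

max x = 3, min x = -6, so width = 9.

9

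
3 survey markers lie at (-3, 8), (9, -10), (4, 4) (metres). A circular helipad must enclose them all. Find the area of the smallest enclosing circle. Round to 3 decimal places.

367.566

Call the three points A, B, C in the order given.
Side lengths²: AB² = 468, AC² = 65, BC² = 221.
Since AB² = 468 ≥ 221 + 65 = 286, the angle opposite AB is not acute, so the smallest enclosing circle has AB as diameter.
Centre = midpoint of AB = (3, -1), r² = 468/4 = 117.
Area = π·r² = π·117 ≈ 367.566.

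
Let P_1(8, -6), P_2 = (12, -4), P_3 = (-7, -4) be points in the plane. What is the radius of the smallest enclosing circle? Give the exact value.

Side lengths²: P_1P_2² = 20, P_1P_3² = 229, P_2P_3² = 361.
Since P_2P_3² = 361 ≥ 229 + 20 = 249, the angle opposite P_2P_3 is not acute, so the smallest enclosing circle has P_2P_3 as diameter.
Centre = midpoint of P_2P_3 = (2.5, -4), r² = 361/4 = 90.25.
r = √(90.25) = 9.5.

9.5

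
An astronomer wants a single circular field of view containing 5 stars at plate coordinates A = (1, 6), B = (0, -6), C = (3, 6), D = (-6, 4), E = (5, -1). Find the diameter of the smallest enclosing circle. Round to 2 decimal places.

By Welzl's lemma the MEC is supported by two points (diametrically opposite) or three points (on a circumcircle).
The minimum enclosing circle is determined by three boundary points: B, C, D.
Their circumcentre is (-0.5, 0.5) with r² = 42.5.
The farthest remaining point A is at distance² 32.5 ≤ 42.5.
Diameter = 2r = 2√(42.5) ≈ 13.04.

13.04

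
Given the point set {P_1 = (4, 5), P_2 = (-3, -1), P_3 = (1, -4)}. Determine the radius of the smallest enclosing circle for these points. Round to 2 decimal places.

4.86

Side lengths²: P_1P_2² = 85, P_1P_3² = 90, P_2P_3² = 25.
Since P_1P_3² = 90 < 85 + 25 = 110, the triangle is acute, so the smallest enclosing circle is the circumcircle.
Circumcentre = (1.5, 5/6), r² = 425/18.
r = √(425/18) ≈ 4.86.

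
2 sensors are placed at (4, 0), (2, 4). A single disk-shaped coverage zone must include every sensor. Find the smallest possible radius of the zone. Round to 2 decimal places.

2.24

The smallest circle enclosing two points has them as diameter endpoints.
Centre = midpoint = (3, 2); r² = |(4, 0)−(2, 4)|²/4 = 20/4 = 5.
r = √5 ≈ 2.24.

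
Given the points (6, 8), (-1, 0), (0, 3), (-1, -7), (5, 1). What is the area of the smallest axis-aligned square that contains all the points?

225

The bounding box has width 7 and height 15.
An axis-aligned square enclosing the set must have side ≥ max(width, height).
So the minimum side is max(7, 15) = 15.
Area = 15² = 225.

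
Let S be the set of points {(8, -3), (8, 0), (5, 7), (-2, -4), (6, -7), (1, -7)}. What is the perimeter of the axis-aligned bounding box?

Width = max x − min x = 8 − (-2) = 10.
Height = max y − min y = 7 − (-7) = 14.
Perimeter = 2(10 + 14) = 48.

48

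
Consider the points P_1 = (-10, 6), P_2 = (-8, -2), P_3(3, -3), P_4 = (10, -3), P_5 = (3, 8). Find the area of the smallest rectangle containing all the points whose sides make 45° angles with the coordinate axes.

In coordinates u = x + y, v = x − y the rectangle is axis-aligned; the map (x,y)→(u,v) scales areas by 2.
u-values: -4, -10, 0, 7, 11; range = 11 − (-10) = 21.
v-values: -16, -6, 6, 13, -5; range = 13 − (-16) = 29.
Area = (21 × 29) / 2 = 304.5.

304.5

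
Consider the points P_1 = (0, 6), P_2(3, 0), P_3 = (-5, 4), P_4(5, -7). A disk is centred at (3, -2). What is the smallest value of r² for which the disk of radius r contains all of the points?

The required radius is the distance from (3, -2) to the farthest point.
Squared distances: 73, 4, 100, 29.
Maximum is 100, attained at P_3.

100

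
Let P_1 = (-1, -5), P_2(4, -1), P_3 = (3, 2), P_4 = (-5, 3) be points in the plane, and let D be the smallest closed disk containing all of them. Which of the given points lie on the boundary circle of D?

P_1, P_2, P_4

The minimum enclosing circle of a finite set is fixed by two of the points (as a diameter) or three (as a circumcircle).
The minimum enclosing circle is determined by three boundary points: P_1, P_2, P_4.
Their circumcentre is (-13/14, 1/28) with r² = 19885/784.
The farthest remaining point P_3 is at distance² 15125/784 ≤ 19885/784.
The points at distance exactly r from the centre are P_1, P_2, P_4 — 3 points.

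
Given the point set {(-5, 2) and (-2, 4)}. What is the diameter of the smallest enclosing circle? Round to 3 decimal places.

The smallest circle enclosing two points has them as diameter endpoints.
Centre = midpoint = (-3.5, 3); r² = |(-5, 2)−(-2, 4)|²/4 = 13/4 = 3.25.
Diameter = 2r = 2√(3.25) ≈ 3.606.

3.606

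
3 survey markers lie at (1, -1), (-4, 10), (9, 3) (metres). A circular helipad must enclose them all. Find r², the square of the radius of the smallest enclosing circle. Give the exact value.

39785/729

Call the three points A, B, C in the order given.
Side lengths²: AB² = 146, AC² = 80, BC² = 218.
Since BC² = 218 < 146 + 80 = 226, the triangle is acute, so the smallest enclosing circle is the circumcircle.
Circumcentre = (64/27, 169/27), r² = 39785/729.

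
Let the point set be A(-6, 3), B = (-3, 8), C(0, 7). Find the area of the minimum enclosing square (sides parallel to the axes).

The bounding box has width 6 and height 5.
An axis-aligned square enclosing the set must have side ≥ max(width, height).
So the minimum side is max(6, 5) = 6.
Area = 6² = 36.

36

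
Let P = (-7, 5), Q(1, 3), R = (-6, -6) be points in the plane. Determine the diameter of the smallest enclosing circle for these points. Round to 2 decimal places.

12.08

Side lengths²: PQ² = 68, PR² = 122, QR² = 130.
Since QR² = 130 < 122 + 68 = 190, the triangle is acute, so the smallest enclosing circle is the circumcircle.
Circumcentre = (-175/43, -12/43), r² = 67405/1849.
Diameter = 2r = 2√(67405/1849) ≈ 12.08.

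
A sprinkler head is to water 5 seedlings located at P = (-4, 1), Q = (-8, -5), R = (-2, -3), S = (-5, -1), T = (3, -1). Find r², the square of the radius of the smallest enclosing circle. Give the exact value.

A smallest enclosing disk is always determined by at most three of the input points on its boundary.
The farthest pair is Q–T with squared distance 137. The circle on this segment as diameter has centre (-2.5, -3) and r² = 137/4 = 34.25.
Check P: distance² to centre = 18.25 ≤ 34.25, so it lies inside.
All remaining points lie in this disk, and no smaller disk contains both endpoints, so this is the minimum enclosing circle.

34.25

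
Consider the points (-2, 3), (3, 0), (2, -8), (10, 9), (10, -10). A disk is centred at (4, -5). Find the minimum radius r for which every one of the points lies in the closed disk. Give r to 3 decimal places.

15.232

The required radius is the distance from (4, -5) to the farthest point.
Squared distances: 100, 26, 13, 232, 61.
Maximum is 232, attained at (10, 9).
r = √232 ≈ 15.232.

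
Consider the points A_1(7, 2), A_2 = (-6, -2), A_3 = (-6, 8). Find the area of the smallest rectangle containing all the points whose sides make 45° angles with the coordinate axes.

161.5

In coordinates u = x + y, v = x − y the rectangle is axis-aligned; the map (x,y)→(u,v) scales areas by 2.
u-values: 9, -8, 2; range = 9 − (-8) = 17.
v-values: 5, -4, -14; range = 5 − (-14) = 19.
Area = (17 × 19) / 2 = 161.5.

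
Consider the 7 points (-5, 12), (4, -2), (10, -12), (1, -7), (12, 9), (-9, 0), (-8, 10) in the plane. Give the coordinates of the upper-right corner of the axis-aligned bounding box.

(12, 12)

x-range [-9, 12], y-range [-12, 12].
The upper-right corner is (12, 12).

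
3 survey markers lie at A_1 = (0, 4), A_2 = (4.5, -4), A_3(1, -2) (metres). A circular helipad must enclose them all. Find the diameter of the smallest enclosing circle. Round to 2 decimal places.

Side lengths²: A_1A_2² = 84.25, A_1A_3² = 37, A_2A_3² = 16.25.
Since A_1A_2² = 84.25 ≥ 37 + 16.25 = 53.25, the angle opposite A_1A_2 is not acute, so the smallest enclosing circle has A_1A_2 as diameter.
Centre = midpoint of A_1A_2 = (2.25, 0), r² = 84.25/4 = 21.0625.
Diameter = 2r = 2√(21.0625) ≈ 9.18.

9.18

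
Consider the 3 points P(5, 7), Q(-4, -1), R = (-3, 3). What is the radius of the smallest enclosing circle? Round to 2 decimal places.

6.02

Side lengths²: PQ² = 145, PR² = 80, QR² = 17.
Since PQ² = 145 ≥ 80 + 17 = 97, the angle opposite PQ is not acute, so the smallest enclosing circle has PQ as diameter.
Centre = midpoint of PQ = (0.5, 3), r² = 145/4 = 36.25.
r = √(36.25) ≈ 6.02.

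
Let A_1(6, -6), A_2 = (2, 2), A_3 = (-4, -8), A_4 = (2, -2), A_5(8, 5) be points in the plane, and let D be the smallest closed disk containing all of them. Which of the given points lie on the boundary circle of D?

A_3, A_5

The farthest pair is A_3–A_5 with squared distance 313. The circle on this segment as diameter has centre (2, -1.5) and r² = 313/4 = 78.25.
Check A_1: distance² to centre = 36.25 ≤ 78.25, so it lies inside.
All remaining points lie in this disk, and no smaller disk contains both endpoints, so this is the minimum enclosing circle.
The points at distance exactly r from the centre are A_3, A_5 — 2 points.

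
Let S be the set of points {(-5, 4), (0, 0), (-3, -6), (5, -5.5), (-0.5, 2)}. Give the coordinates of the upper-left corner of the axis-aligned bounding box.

(-5, 4)

x-range [-5, 5], y-range [-6, 4].
The upper-left corner is (-5, 4).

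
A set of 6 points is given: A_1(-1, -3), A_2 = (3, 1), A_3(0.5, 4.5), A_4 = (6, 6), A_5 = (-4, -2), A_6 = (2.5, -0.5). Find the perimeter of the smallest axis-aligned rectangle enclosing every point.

Width = max x − min x = 6 − (-4) = 10.
Height = max y − min y = 6 − (-3) = 9.
Perimeter = 2(10 + 9) = 38.

38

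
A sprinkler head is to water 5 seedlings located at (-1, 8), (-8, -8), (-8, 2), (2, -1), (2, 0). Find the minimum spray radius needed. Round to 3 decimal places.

A smallest enclosing disk is always determined by at most three of the input points on its boundary.
The farthest pair is (-1, 8)–(-8, -8) with squared distance 305. The circle on this segment as diameter has centre (-4.5, 0) and r² = 305/4 = 76.25.
Check (-8, 2): distance² to centre = 16.25 ≤ 76.25, so it lies inside.
All remaining points lie in this disk, and no smaller disk contains both endpoints, so this is the minimum enclosing circle.
r = √(76.25) ≈ 8.732.

8.732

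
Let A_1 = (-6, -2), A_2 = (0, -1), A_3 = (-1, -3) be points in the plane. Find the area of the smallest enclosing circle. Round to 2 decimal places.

Side lengths²: A_1A_2² = 37, A_1A_3² = 26, A_2A_3² = 5.
Since A_1A_2² = 37 ≥ 26 + 5 = 31, the angle opposite A_1A_2 is not acute, so the smallest enclosing circle has A_1A_2 as diameter.
Centre = midpoint of A_1A_2 = (-3, -1.5), r² = 37/4 = 9.25.
Area = π·r² = π·9.25 ≈ 29.06.

29.06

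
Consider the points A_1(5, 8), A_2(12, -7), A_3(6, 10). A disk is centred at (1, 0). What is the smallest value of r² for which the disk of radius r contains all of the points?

170

The required radius is the distance from (1, 0) to the farthest point.
Squared distances: 80, 170, 125.
Maximum is 170, attained at A_2.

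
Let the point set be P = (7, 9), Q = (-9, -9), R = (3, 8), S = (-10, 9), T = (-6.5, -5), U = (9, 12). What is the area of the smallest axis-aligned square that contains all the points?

441

The bounding box has width 19 and height 21.
An axis-aligned square enclosing the set must have side ≥ max(width, height).
So the minimum side is max(19, 21) = 21.
Area = 21² = 441.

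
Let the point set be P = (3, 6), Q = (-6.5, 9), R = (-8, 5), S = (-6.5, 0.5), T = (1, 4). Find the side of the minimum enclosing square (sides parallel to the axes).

11

The bounding box has width 11 and height 8.5.
An axis-aligned square enclosing the set must have side ≥ max(width, height).
So the minimum side is max(11, 8.5) = 11.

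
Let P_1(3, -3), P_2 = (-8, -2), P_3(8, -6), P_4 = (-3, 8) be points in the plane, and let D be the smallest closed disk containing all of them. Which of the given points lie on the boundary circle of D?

P_2, P_3, P_4

A smallest enclosing disk is always determined by at most three of the input points on its boundary.
The minimum enclosing circle is determined by three boundary points: P_2, P_3, P_4.
Their circumcentre is (17/18, -2/9) with r² = 26945/324.
The farthest remaining point P_1 is at distance² 3869/324 ≤ 26945/324.
The points at distance exactly r from the centre are P_2, P_3, P_4 — 3 points.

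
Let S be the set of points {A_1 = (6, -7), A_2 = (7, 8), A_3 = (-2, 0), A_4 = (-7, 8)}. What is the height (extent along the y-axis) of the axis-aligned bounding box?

15

max y = 8, min y = -7, so height = 15.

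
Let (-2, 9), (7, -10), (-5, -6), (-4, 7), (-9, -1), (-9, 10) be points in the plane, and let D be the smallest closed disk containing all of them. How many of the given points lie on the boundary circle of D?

2

The farthest pair is (7, -10)–(-9, 10) with squared distance 656. The circle on this segment as diameter has centre (-1, 0) and r² = 656/4 = 164.
Check (-2, 9): distance² to centre = 82 ≤ 164, so it lies inside.
All remaining points lie in this disk, and no smaller disk contains both endpoints, so this is the minimum enclosing circle.
The points at distance exactly r from the centre are (7, -10), (-9, 10) — 2 points.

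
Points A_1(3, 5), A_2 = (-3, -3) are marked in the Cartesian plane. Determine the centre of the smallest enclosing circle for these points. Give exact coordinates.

(0, 1)

The smallest circle enclosing two points has them as diameter endpoints.
Centre = midpoint = (0, 1); r² = |A_1A_2|²/4 = 100/4 = 25.
Centre = (0, 1).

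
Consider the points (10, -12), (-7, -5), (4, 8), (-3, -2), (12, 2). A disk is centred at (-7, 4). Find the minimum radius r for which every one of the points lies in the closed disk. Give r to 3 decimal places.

The required radius is the distance from (-7, 4) to the farthest point.
Squared distances: 545, 81, 137, 52, 365.
Maximum is 545, attained at (10, -12).
r = √545 ≈ 23.345.

23.345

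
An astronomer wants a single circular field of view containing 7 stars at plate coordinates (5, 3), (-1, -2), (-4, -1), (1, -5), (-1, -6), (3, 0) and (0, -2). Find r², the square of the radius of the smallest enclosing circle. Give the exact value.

The minimum enclosing circle of a finite set is fixed by two of the points (as a diameter) or three (as a circumcircle).
The minimum enclosing circle is determined by three boundary points: (5, 3), (-4, -1), (-1, -6).
Their circumcentre is (55/38, -43/38) with r² = 21437/722.
The farthest remaining point (1, -5) is at distance² 10949/722 ≤ 21437/722.

21437/722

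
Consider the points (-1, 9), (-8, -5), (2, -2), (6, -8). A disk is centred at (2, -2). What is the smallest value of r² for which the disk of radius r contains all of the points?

130

The required radius is the distance from (2, -2) to the farthest point.
Squared distances: 130, 109, 0, 52.
Maximum is 130, attained at (-1, 9).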